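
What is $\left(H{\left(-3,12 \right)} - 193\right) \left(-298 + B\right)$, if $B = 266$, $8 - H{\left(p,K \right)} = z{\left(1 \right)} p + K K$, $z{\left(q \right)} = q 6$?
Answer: $9952$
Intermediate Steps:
$z{\left(q \right)} = 6 q$
$H{\left(p,K \right)} = 8 - K^{2} - 6 p$ ($H{\left(p,K \right)} = 8 - \left(6 \cdot 1 p + K K\right) = 8 - \left(6 p + K^{2}\right) = 8 - \left(K^{2} + 6 p\right) = 8 - K^{2} - 6 p$)
$\left(H{\left(-3,12 \right)} - 193\right) \left(-298 + B\right) = \left(\left(8 - 12^{2} - -18\right) - 193\right) \left(-298 + 266\right) = \left(\left(8 - 144 + 18\right) - 193\right) \left(-32\right) = \left(-118 - 193\right) \left(-32\right) = \left(-311\right) \left(-32\right) = 9952$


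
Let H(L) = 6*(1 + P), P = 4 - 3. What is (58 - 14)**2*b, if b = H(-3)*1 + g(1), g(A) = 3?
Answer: 29040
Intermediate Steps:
P = 1
H(L) = 12 (H(L) = 6*(1 + 1) = 6*2 = 12)
b = 15 (b = 12*1 + 3 = 12 + 3 = 15)
(58 - 14)**2*b = (58 - 14)**2*15 = 44**2*15 = 1936*15 = 29040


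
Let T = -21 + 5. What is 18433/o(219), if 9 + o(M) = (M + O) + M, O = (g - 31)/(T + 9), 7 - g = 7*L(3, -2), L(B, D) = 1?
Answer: 129031/3034 ≈ 42.528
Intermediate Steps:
T = -16
g = 0 (g = 7 - 7 = 0)
O = 31/7 (O = (0 - 31)/(-16 + 9) = -31/(-7) = -31*(-⅐) = 31/7 ≈ 4.4286)
o(M) = -32/7 + 2*M (o(M) = -9 + ((M + 31/7) + M) = -9 + ((31/7 + M) + M) = -9 + (31/7 + 2*M) = -32/7 + 2*M)
18433/o(219) = 18433/(-32/7 + 2*219) = 18433/(-32/7 + 438) = 18433/(3034/7) = 18433*(7/3034) = 129031/3034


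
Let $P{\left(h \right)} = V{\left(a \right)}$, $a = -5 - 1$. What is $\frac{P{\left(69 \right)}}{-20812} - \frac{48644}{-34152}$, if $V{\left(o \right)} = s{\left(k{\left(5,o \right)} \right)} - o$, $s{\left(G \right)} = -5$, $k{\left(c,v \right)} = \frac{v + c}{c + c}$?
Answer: $\frac{126543097}{88846428} \approx 1.4243$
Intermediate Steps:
$k{\left(c,v \right)} = \frac{c + v}{2 c}$
$a = -6$ ($a = -5 - 1 = -6$)
$V{\left(o \right)} = -5 - o$
$P{\left(h \right)} = 1$ ($P{\left(h \right)} = -5 - -6 = -5 + 6 = 1$)
$\frac{P{\left(69 \right)}}{-20812} - \frac{48644}{-34152} = 1 \frac{1}{-20812} - \frac{48644}{-34152} = 1 \left(- \frac{1}{20812}\right) - - \frac{12161}{8538} = - \frac{1}{20812} + \frac{12161}{8538} = \frac{126543097}{88846428}$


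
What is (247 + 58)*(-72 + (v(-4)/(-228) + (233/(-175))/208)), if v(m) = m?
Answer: -9111111341/414960 ≈ -21957.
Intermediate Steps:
(247 + 58)*(-72 + (v(-4)/(-228) + (233/(-175))/208)) = (247 + 58)*(-72 + (-4/(-228) + (233/(-175))/208)) = 305*(-72 + (-4*(-1/228) + (233*(-1/175))*(1/208))) = 305*(-72 + (1/57 - 233/175*1/208)) = 305*(-72 + (1/57 - 233/36400)) = 305*(-72 + 23119/2074800) = 305*(-149362481/2074800) = -9111111341/414960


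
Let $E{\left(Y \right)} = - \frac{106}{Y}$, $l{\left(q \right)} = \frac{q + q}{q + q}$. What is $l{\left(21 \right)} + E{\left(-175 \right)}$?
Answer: $\frac{281}{175} \approx 1.6057$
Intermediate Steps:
$l{\left(q \right)} = 1$ ($l{\left(q \right)} = \frac{2 q}{2 q} = 2 q \frac{1}{2 q} = 1$)
$l{\left(21 \right)} + E{\left(-175 \right)} = 1 - \frac{106}{-175} = 1 - - \frac{106}{175} = 1 + \frac{106}{175} = \frac{281}{175}$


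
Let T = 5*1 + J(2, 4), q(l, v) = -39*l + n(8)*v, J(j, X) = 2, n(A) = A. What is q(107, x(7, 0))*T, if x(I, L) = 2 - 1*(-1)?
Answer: -29043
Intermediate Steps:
x(I, L) = 3 (x(I, L) = 2 + 1 = 3)
q(l, v) = -39*l + 8*v
T = 7 (T = 5*1 + 2 = 5 + 2 = 7)
q(107, x(7, 0))*T = (-39*107 + 8*3)*7 = (-4173 + 24)*7 = -4149*7 = -29043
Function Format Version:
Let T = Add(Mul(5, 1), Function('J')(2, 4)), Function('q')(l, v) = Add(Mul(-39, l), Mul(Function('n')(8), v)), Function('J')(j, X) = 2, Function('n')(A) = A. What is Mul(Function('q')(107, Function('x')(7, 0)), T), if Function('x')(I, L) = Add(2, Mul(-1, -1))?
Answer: -29043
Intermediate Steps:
Function('x')(I, L) = 3 (Function('x')(I, L) = Add(2, 1) = 3)
Function('q')(l, v) = Add(Mul(-39, l), Mul(8, v))
T = 7 (T = Add(Mul(5, 1), 2) = Add(5, 2) = 7)
Mul(Function('q')(107, Function('x')(7, 0)), T) = Mul(Add(Mul(-39, 107), Mul(8, 3)), 7) = Mul(Add(-4173, 24), 7) = Mul(-4149, 7) = -29043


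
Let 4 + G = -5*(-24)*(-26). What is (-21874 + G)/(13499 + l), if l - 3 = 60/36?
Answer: -74994/40511 ≈ -1.8512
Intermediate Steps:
l = 14/3 (l = 3 + 60/36 = 3 + 60*(1/36) = 3 + 5/3 = 14/3 ≈ 4.6667)
G = -3124 (G = -4 - 5*(-24)*(-26) = -4 + 120*(-26) = -4 - 3120 = -3124)
(-21874 + G)/(13499 + l) = (-21874 - 3124)/(13499 + 14/3) = -24998/40511/3 = -24998*3/40511 = -74994/40511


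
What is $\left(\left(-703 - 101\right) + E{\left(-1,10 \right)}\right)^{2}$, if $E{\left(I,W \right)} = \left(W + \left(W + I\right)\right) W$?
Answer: $376996$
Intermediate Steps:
$E{\left(I,W \right)} = W \left(I + 2 W\right)$ ($E{\left(I,W \right)} = \left(W + \left(I + W\right)\right) W = \left(I + 2 W\right) W = W \left(I + 2 W\right)$)
$\left(\left(-703 - 101\right) + E{\left(-1,10 \right)}\right)^{2} = \left(\left(-703 - 101\right) + 10 \left(-1 + 2 \cdot 10\right)\right)^{2} = \left(\left(-703 - 101\right) + 10 \left(-1 + 20\right)\right)^{2} = \left(-804 + 10 \cdot 19\right)^{2} = \left(-804 + 190\right)^{2} = \left(-614\right)^{2} = 376996$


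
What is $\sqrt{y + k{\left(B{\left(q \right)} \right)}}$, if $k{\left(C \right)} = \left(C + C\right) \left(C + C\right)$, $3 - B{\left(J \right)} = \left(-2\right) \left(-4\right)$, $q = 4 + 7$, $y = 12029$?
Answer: $\sqrt{12129} \approx 110.13$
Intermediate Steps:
$q = 11$
$B{\left(J \right)} = -5$ ($B{\left(J \right)} = 3 - \left(-2\right) \left(-4\right) = 3 - 8 = -5$)
$k{\left(C \right)} = 4 C^{2}$ ($k{\left(C \right)} = 2 C 2 C = 4 C^{2}$)
$\sqrt{y + k{\left(B{\left(q \right)} \right)}} = \sqrt{12029 + 4 \left(-5\right)^{2}} = \sqrt{12029 + 4 \cdot 25} = \sqrt{12029 + 100} = \sqrt{12129}$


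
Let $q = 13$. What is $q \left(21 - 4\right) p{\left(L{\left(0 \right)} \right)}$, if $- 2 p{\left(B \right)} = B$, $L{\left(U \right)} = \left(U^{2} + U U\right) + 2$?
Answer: $-221$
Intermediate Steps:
$L{\left(U \right)} = 2 + 2 U^{2}$ ($L{\left(U \right)} = \left(U^{2} + U^{2}\right) + 2 = 2 U^{2} + 2 = 2 + 2 U^{2}$)
$p{\left(B \right)} = - \frac{B}{2}$
$q \left(21 - 4\right) p{\left(L{\left(0 \right)} \right)} = 13 \left(21 - 4\right) \left(- \frac{2 + 2 \cdot 0^{2}}{2}\right) = 13 \left(21 - 4\right) \left(- \frac{2 + 2 \cdot 0}{2}\right) = 13 \cdot 17 \left(- \frac{2 + 0}{2}\right) = 221 \left(\left(- \frac{1}{2}\right) 2\right) = 221 \left(-1\right) = -221$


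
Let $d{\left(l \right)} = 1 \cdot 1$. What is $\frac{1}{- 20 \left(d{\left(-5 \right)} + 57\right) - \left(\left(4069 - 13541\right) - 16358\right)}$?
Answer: $\frac{1}{24670} \approx 4.0535 \cdot 10^{-5}$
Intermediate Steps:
$d{\left(l \right)} = 1$
$\frac{1}{- 20 \left(d{\left(-5 \right)} + 57\right) - \left(\left(4069 - 13541\right) - 16358\right)} = \frac{1}{- 20 \left(1 + 57\right) - \left(\left(4069 - 13541\right) - 16358\right)} = \frac{1}{\left(-20\right) 58 - \left(-9472 - 16358\right)} = \frac{1}{-1160 - -25830} = \frac{1}{-1160 + 25830} = \frac{1}{24670}$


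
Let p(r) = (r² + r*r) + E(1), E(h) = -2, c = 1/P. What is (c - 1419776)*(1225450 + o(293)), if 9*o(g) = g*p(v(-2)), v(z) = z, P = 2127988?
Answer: -2777250697453373758/1595991 ≈ -1.7401e+12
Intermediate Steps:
c = 1/2127988 ≈ 4.6993e-7
p(r) = -2 + 2*r² (p(r) = (r² + r*r) - 2 = (r² + r²) - 2 = 2*r² - 2 = -2 + 2*r²)
o(g) = 2*g/3 (o(g) = (g*(-2 + 2*(-2)²))/9 = (g*(-2 + 2*4))/9 = (g*(-2 + 8))/9 = (g*6)/9 = (6*g)/9 = 2*g/3)
(c - 1419776)*(1225450 + o(293)) = (1/2127988 - 1419776)*(1225450 + (⅔)*293) = -3021266290687*(1225450 + 586/3)/2127988 = -3021266290687/2127988*3676936/3 = -2777250697453373758/1595991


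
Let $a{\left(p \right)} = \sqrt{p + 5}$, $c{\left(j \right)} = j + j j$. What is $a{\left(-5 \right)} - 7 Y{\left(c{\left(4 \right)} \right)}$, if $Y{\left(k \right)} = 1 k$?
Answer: $-140$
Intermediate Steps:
$c{\left(j \right)} = j + j^{2}$
$a{\left(p \right)} = \sqrt{5 + p}$
$Y{\left(k \right)} = k$
$a{\left(-5 \right)} - 7 Y{\left(c{\left(4 \right)} \right)} = \sqrt{5 - 5} - 7 \cdot 4 \left(1 + 4\right) = \sqrt{0} - 7 \cdot 4 \cdot 5 = 0 - 140 = -140$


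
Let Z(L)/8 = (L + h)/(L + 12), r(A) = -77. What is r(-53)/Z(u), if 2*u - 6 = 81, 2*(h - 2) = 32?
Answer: -2849/328 ≈ -8.6860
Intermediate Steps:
h = 18 (h = 2 + (1/2)*32 = 2 + 16 = 18)
u = 87/2 (u = 3 + (1/2)*81 = 3 + 81/2 = 87/2 ≈ 43.500)
Z(L) = 8*(18 + L)/(12 + L) (Z(L) = 8*((L + 18)/(L + 12)) = 8*((18 + L)/(12 + L)) = 8*(18 + L)/(12 + L))
r(-53)/Z(u) = -77*(12 + 87/2)/(8*(18 + 87/2)) = -77/(8*(123/2)/(111/2)) = -77/(8*(2/111)*(123/2)) = -77/328/37 = -77*37/328 = -2849/328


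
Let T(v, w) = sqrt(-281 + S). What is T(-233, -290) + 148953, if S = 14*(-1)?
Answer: 148953 + I*sqrt(295) ≈ 1.4895e+5 + 17.176*I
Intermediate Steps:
S = -14
T(v, w) = I*sqrt(295) (T(v, w) = sqrt(-281 - 14) = sqrt(-295) = I*sqrt(295))
T(-233, -290) + 148953 = I*sqrt(295) + 148953 = 148953 + I*sqrt(295)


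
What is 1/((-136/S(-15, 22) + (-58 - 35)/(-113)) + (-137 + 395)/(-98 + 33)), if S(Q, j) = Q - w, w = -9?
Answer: 22035/430133 ≈ 0.051228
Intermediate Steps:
S(Q, j) = 9 + Q (S(Q, j) = Q - 1*(-9) = Q + 9 = 9 + Q)
1/((-136/S(-15, 22) + (-58 - 35)/(-113)) + (-137 + 395)/(-98 + 33)) = 1/((-136/(9 - 15) + (-58 - 35)/(-113)) + (-137 + 395)/(-98 + 33)) = 1/((-136/(-6) - 93*(-1/113)) + 258/(-65)) = 1/((-136*(-⅙) + 93/113) + 258*(-1/65)) = 1/((68/3 + 93/113) - 258/65) = 1/(7963/339 - 258/65) = 1/(430133/22035) = 22035/430133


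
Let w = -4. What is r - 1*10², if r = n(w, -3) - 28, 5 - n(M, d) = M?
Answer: -119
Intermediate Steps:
n(M, d) = 5 - M
r = -19 (r = (5 - 1*(-4)) - 28 = (5 + 4) - 28 = 9 - 28 = -19)
r - 1*10² = -19 - 1*10² = -19 - 1*100 = -19 - 100 = -119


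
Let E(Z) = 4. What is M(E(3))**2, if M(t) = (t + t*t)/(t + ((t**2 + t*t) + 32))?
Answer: 25/289 ≈ 0.086505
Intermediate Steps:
M(t) = (t + t**2)/(32 + t + 2*t**2) (M(t) = (t + t**2)/(t + ((t**2 + t**2) + 32)) = (t + t**2)/(t + (2*t**2 + 32)) = (t + t**2)/(t + (32 + 2*t**2)) = (t + t**2)/(32 + t + 2*t**2))
M(E(3))**2 = (4*(1 + 4)/(32 + 4 + 2*4**2))**2 = (4*5/(32 + 4 + 2*16))**2 = (4*5/(32 + 4 + 32))**2 = (4*5/68)**2 = (4*(1/68)*5)**2 = (5/17)**2 = 25/289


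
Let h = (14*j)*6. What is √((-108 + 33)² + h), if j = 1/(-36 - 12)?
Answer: √22493/2 ≈ 74.988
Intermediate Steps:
j = -1/48 (j = 1/(-48) = -1/48 ≈ -0.020833)
h = -7/4 (h = (14*(-1/48))*6 = -7/24*6 = -7/4 ≈ -1.7500)
√((-108 + 33)² + h) = √((-108 + 33)² - 7/4) = √((-75)² - 7/4) = √(5625 - 7/4) = √(22493/4) = √22493/2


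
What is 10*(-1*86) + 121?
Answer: -739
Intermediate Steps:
10*(-1*86) + 121 = 10*(-86) + 121 = -860 + 121 = -739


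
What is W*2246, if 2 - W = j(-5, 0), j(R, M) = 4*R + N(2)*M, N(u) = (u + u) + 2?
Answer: 49412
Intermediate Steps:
N(u) = 2 + 2*u (N(u) = 2*u + 2 = 2 + 2*u)
j(R, M) = 4*R + 6*M (j(R, M) = 4*R + (2 + 2*2)*M = 4*R + (2 + 4)*M = 4*R + 6*M)
W = 22 (W = 2 - (4*(-5) + 6*0) = 2 - (-20 + 0) = 2 - 1*(-20) = 2 + 20 = 22)
W*2246 = 22*2246 = 49412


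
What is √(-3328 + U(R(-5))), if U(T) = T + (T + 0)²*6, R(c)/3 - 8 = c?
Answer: I*√2833 ≈ 53.226*I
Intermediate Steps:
R(c) = 24 + 3*c
U(T) = T + 6*T² (U(T) = T + T²*6 = T + 6*T²)
√(-3328 + U(R(-5))) = √(-3328 + (24 + 3*(-5))*(1 + 6*(24 + 3*(-5)))) = √(-3328 + (24 - 15)*(1 + 6*(24 - 15))) = √(-3328 + 9*(1 + 6*9)) = √(-3328 + 9*(1 + 54)) = √(-3328 + 9*55) = √(-3328 + 495) = √(-2833) = I*√2833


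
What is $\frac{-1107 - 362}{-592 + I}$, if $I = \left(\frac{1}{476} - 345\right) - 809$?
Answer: $\frac{699244}{831095} \approx 0.84135$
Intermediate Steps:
$I = - \frac{549303}{476}$ ($I = \left(\frac{1}{476} - 345\right) - 809 = - \frac{164219}{476} - 809 = - \frac{549303}{476} \approx -1154.0$)
$\frac{-1107 - 362}{-592 + I} = \frac{-1107 - 362}{-592 - \frac{549303}{476}} = - \frac{1469}{- \frac{831095}{476}} = \left(-1469\right) \left(- \frac{476}{831095}\right) = \frac{699244}{831095}$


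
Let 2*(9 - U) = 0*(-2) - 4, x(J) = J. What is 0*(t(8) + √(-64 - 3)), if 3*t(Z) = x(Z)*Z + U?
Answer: 0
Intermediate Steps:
U = 11 (U = 9 - (0*(-2) - 4)/2 = 9 - (0 - 4)/2 = 9 - ½*(-4) = 9 + 2 = 11)
t(Z) = 11/3 + Z²/3 (t(Z) = (Z*Z + 11)/3 = (Z² + 11)/3 = (11 + Z²)/3 = 11/3 + Z²/3)
0*(t(8) + √(-64 - 3)) = 0*((11/3 + (⅓)*8²) + √(-64 - 3)) = 0*((11/3 + (⅓)*64) + √(-67)) = 0*((11/3 + 64/3) + I*√67) = 0*(25 + I*√67) = 0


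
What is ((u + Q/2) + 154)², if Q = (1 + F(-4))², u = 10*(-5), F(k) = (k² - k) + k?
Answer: 247009/4 ≈ 61752.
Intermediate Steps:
F(k) = k²
u = -50
Q = 289 (Q = (1 + (-4)²)² = (1 + 16)² = 17² = 289)
((u + Q/2) + 154)² = ((-50 + 289/2) + 154)² = (189/2 + 154)² = (497/2)² = 247009/4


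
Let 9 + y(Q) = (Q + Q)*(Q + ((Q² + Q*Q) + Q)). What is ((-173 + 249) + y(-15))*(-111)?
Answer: 1391163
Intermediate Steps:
y(Q) = -9 + 2*Q*(2*Q + 2*Q²) (y(Q) = -9 + (Q + Q)*(Q + ((Q² + Q*Q) + Q)) = -9 + (2*Q)*(Q + ((Q² + Q²) + Q)) = -9 + (2*Q)*(Q + (2*Q² + Q)) = -9 + (2*Q)*(Q + (Q + 2*Q²)) = -9 + (2*Q)*(2*Q + 2*Q²) = -9 + 2*Q*(2*Q + 2*Q²))
((-173 + 249) + y(-15))*(-111) = ((-173 + 249) + (-9 + 4*(-15)² + 4*(-15)³))*(-111) = (76 + (-9 + 4*225 + 4*(-3375)))*(-111) = (76 + (-9 + 900 - 13500))*(-111) = (76 - 12609)*(-111) = -12533*(-111) = 1391163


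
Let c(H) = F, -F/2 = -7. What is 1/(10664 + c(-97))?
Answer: 1/10678 ≈ 9.3651e-5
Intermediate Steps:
F = 14 (F = -2*(-7) = 14)
c(H) = 14
1/(10664 + c(-97)) = 1/(10664 + 14) = 1/10678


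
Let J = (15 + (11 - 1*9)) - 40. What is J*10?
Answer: -230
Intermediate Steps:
J = -23 (J = (15 + (11 - 9)) - 40 = (15 + 2) - 40 = 17 - 40 = -23)
J*10 = -23*10 = -230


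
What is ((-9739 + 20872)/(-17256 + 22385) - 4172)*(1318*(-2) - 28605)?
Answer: 668152985255/5129 ≈ 1.3027e+8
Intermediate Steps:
((-9739 + 20872)/(-17256 + 22385) - 4172)*(1318*(-2) - 28605) = (11133/5129 - 4172)*(-2636 - 28605) = (11133*(1/5129) - 4172)*(-31241) = (11133/5129 - 4172)*(-31241) = -21387055/5129*(-31241) = 668152985255/5129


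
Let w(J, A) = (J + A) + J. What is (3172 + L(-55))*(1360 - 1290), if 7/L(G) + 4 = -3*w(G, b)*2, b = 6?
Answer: 13766529/62 ≈ 2.2204e+5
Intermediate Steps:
w(J, A) = A + 2*J (w(J, A) = (A + J) + J = A + 2*J)
L(G) = 7/(-40 - 12*G) (L(G) = 7/(-4 - 3*(6 + 2*G)*2) = 7/(-4 + (-18 - 6*G)*2) = 7/(-4 + (-36 - 12*G)) = 7/(-40 - 12*G))
(3172 + L(-55))*(1360 - 1290) = (3172 - 7/(40 + 12*(-55)))*(1360 - 1290) = (3172 - 7/(40 - 660))*70 = (3172 - 7/(-620))*70 = (3172 - 7*(-1/620))*70 = (3172 + 7/620)*70 = (1966647/620)*70 = 13766529/62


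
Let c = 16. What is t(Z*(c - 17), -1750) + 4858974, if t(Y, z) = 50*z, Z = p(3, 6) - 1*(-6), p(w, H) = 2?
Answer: 4771474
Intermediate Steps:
Z = 8 (Z = 2 - 1*(-6) = 2 + 6 = 8)
t(Z*(c - 17), -1750) + 4858974 = 50*(-1750) + 4858974 = -87500 + 4858974 = 4771474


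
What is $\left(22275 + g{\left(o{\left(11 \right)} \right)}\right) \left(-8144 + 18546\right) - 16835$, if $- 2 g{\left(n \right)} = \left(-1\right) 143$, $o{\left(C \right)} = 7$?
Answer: $232431458$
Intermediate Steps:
$g{\left(n \right)} = \frac{143}{2}$ ($g{\left(n \right)} = - \frac{\left(-1\right) 143}{2} = \left(- \frac{1}{2}\right) \left(-143\right) = \frac{143}{2}$)
$\left(22275 + g{\left(o{\left(11 \right)} \right)}\right) \left(-8144 + 18546\right) - 16835 = \left(22275 + \frac{143}{2}\right) \left(-8144 + 18546\right) - 16835 = \frac{44693}{2} \cdot 10402 - 16835 = 232448293 - 16835 = 232431458$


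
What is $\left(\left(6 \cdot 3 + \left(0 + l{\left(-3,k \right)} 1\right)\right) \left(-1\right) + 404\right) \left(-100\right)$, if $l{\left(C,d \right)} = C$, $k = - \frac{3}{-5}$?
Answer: $-38900$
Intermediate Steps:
$k = \frac{3}{5}$ ($k = \left(-3\right) \left(- \frac{1}{5}\right) = \frac{3}{5} \approx 0.6$)
$\left(\left(6 \cdot 3 + \left(0 + l{\left(-3,k \right)} 1\right)\right) \left(-1\right) + 404\right) \left(-100\right) = \left(\left(6 \cdot 3 + \left(0 - 3\right)\right) \left(-1\right) + 404\right) \left(-100\right) = \left(\left(18 + \left(0 - 3\right)\right) \left(-1\right) + 404\right) \left(-100\right) = \left(\left(18 - 3\right) \left(-1\right) + 404\right) \left(-100\right) = \left(15 \left(-1\right) + 404\right) \left(-100\right) = \left(-15 + 404\right) \left(-100\right) = 389 \left(-100\right) = -38900$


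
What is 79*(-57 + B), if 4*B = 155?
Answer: -5767/4 ≈ -1441.8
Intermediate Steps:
B = 155/4 (B = (¼)*155 = 155/4 ≈ 38.750)
79*(-57 + B) = 79*(-57 + 155/4) = 79*(-73/4) = -5767/4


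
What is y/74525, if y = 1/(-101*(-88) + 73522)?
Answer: 1/6141605250 ≈ 1.6282e-10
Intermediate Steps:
y = 1/82410 (y = 1/(8888 + 73522) = 1/82410 ≈ 1.2134e-5)
y/74525 = (1/82410)/74525 = (1/82410)*(1/74525) = 1/6141605250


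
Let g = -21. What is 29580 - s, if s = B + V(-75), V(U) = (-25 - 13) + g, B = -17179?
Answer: 46818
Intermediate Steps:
V(U) = -59 (V(U) = (-25 - 13) - 21 = -38 - 21 = -59)
s = -17238 (s = -17179 - 59 = -17238)
29580 - s = 29580 - 1*(-17238) = 29580 + 17238 = 46818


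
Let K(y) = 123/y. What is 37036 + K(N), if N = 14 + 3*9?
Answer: 37039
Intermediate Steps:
N = 41 (N = 14 + 27 = 41)
37036 + K(N) = 37036 + 123/41 = 37036 + 123*(1/41) = 37036 + 3 = 37039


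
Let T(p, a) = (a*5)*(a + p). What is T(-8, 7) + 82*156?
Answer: 12757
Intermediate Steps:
T(p, a) = 5*a*(a + p) (T(p, a) = (5*a)*(a + p) = 5*a*(a + p))
T(-8, 7) + 82*156 = 5*7*(7 - 8) + 82*156 = 5*7*(-1) + 12792 = -35 + 12792 = 12757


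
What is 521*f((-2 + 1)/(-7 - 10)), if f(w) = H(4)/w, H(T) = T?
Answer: 35428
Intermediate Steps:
f(w) = 4/w
521*f((-2 + 1)/(-7 - 10)) = 521*(4/(((-2 + 1)/(-7 - 10)))) = 521*(4/((-1/(-17)))) = 521*(4/((-1*(-1/17)))) = 521*(4/(1/17)) = 521*(4*17) = 521*68 = 35428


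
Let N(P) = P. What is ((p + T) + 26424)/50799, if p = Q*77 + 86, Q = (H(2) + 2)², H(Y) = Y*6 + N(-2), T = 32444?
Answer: 10006/7257 ≈ 1.3788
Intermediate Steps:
H(Y) = -2 + 6*Y (H(Y) = Y*6 - 2 = 6*Y - 2 = -2 + 6*Y)
Q = 144 (Q = ((-2 + 6*2) + 2)² = ((-2 + 12) + 2)² = (10 + 2)² = 12² = 144)
p = 11174 (p = 144*77 + 86 = 11088 + 86 = 11174)
((p + T) + 26424)/50799 = ((11174 + 32444) + 26424)/50799 = (43618 + 26424)*(1/50799) = 70042*(1/50799) = 10006/7257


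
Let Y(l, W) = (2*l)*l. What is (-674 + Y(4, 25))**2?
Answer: 412164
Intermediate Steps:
Y(l, W) = 2*l**2
(-674 + Y(4, 25))**2 = (-674 + 2*4**2)**2 = (-674 + 2*16)**2 = (-674 + 32)**2 = (-642)**2 = 412164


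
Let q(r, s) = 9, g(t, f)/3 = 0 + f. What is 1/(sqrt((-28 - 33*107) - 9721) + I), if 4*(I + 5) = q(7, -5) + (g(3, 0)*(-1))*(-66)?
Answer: -44/212601 - 64*I*sqrt(830)/212601 ≈ -0.00020696 - 0.0086727*I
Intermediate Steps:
g(t, f) = 3*f (g(t, f) = 3*(0 + f) = 3*f)
I = -11/4 (I = -5 + (9 + ((3*0)*(-1))*(-66))/4 = -5 + (9 + (0*(-1))*(-66))/4 = -5 + (9 + 0*(-66))/4 = -5 + (9 + 0)/4 = -5 + (1/4)*9 = -5 + 9/4 = -11/4 ≈ -2.7500)
1/(sqrt((-28 - 33*107) - 9721) + I) = 1/(sqrt((-28 - 33*107) - 9721) - 11/4) = 1/(sqrt((-28 - 3531) - 9721) - 11/4) = 1/(sqrt(-3559 - 9721) - 11/4) = 1/(sqrt(-13280) - 11/4) = 1/(4*I*sqrt(830) - 11/4) = 1/(-11/4 + 4*I*sqrt(830))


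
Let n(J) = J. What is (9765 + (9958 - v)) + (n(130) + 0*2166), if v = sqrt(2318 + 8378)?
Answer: 19853 - 2*sqrt(2674) ≈ 19750.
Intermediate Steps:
v = 2*sqrt(2674) (v = sqrt(10696) = 2*sqrt(2674) ≈ 103.42)
(9765 + (9958 - v)) + (n(130) + 0*2166) = (9765 + (9958 - 2*sqrt(2674))) + (130 + 0*2166) = (9765 + (9958 - 2*sqrt(2674))) + (130 + 0) = (19723 - 2*sqrt(2674)) + 130 = 19853 - 2*sqrt(2674)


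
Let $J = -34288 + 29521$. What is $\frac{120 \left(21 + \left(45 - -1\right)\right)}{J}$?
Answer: $- \frac{2680}{1589} \approx -1.6866$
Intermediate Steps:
$J = -4767$
$\frac{120 \left(21 + \left(45 - -1\right)\right)}{J} = \frac{120 \left(21 + \left(45 - -1\right)\right)}{-4767} = 120 \left(21 + \left(45 + 1\right)\right) \left(- \frac{1}{4767}\right) = 120 \left(21 + 46\right) \left(- \frac{1}{4767}\right) = 120 \cdot 67 \left(- \frac{1}{4767}\right) = 8040 \left(- \frac{1}{4767}\right) = - \frac{2680}{1589}$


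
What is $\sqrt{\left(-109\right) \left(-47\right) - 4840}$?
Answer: $\sqrt{283} \approx 16.823$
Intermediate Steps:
$\sqrt{\left(-109\right) \left(-47\right) - 4840} = \sqrt{5123 - 4840} = \sqrt{283}$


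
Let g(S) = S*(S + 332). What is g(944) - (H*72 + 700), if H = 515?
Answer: 1166764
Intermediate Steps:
g(S) = S*(332 + S)
g(944) - (H*72 + 700) = 944*(332 + 944) - (515*72 + 700) = 944*1276 - (37080 + 700) = 1204544 - 1*37780 = 1204544 - 37780 = 1166764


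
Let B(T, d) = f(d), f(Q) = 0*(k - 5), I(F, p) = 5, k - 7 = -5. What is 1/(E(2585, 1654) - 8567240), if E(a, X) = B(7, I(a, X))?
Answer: -1/8567240 ≈ -1.1672e-7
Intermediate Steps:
k = 2 (k = 7 - 5 = 2)
f(Q) = 0 (f(Q) = 0*(2 - 5) = 0*(-3) = 0)
B(T, d) = 0
E(a, X) = 0
1/(E(2585, 1654) - 8567240) = 1/(0 - 8567240) = 1/(-8567240) = -1/8567240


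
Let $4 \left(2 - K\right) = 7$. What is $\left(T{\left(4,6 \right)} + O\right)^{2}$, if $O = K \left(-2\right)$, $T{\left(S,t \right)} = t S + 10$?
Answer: $\frac{4489}{4} \approx 1122.3$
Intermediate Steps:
$K = \frac{1}{4}$ ($K = 2 - \frac{7}{4} = \frac{1}{4} \approx 0.25$)
$T{\left(S,t \right)} = 10 + S t$ ($T{\left(S,t \right)} = S t + 10 = 10 + S t$)
$O = - \frac{1}{2}$ ($O = \frac{1}{4} \left(-2\right) = - \frac{1}{2} \approx -0.5$)
$\left(T{\left(4,6 \right)} + O\right)^{2} = \left(\left(10 + 4 \cdot 6\right) - \frac{1}{2}\right)^{2} = \left(\left(10 + 24\right) - \frac{1}{2}\right)^{2} = \left(34 - \frac{1}{2}\right)^{2} = \left(\frac{67}{2}\right)^{2} = \frac{4489}{4}$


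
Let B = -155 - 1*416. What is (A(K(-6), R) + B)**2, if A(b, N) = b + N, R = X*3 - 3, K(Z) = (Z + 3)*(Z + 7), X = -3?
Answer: 343396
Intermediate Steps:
B = -571 (B = -155 - 416 = -571)
K(Z) = (3 + Z)*(7 + Z)
R = -12 (R = -3*3 - 3 = -9 - 3 = -12)
A(b, N) = N + b
(A(K(-6), R) + B)**2 = ((-12 + (21 + (-6)**2 + 10*(-6))) - 571)**2 = ((-12 + (21 + 36 - 60)) - 571)**2 = ((-12 - 3) - 571)**2 = (-15 - 571)**2 = (-586)**2 = 343396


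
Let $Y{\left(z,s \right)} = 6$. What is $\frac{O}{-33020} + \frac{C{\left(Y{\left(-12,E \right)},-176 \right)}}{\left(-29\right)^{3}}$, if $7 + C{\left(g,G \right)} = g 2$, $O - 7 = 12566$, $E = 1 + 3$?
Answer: $- \frac{2415811}{6341140} \approx -0.38097$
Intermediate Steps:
$E = 4$
$O = 12573$ ($O = 7 + 12566 = 12573$)
$C{\left(g,G \right)} = -7 + 2 g$ ($C{\left(g,G \right)} = -7 + g 2 = -7 + 2 g$)
$\frac{O}{-33020} + \frac{C{\left(Y{\left(-12,E \right)},-176 \right)}}{\left(-29\right)^{3}} = \frac{12573}{-33020} + \frac{-7 + 2 \cdot 6}{\left(-29\right)^{3}} = 12573 \left(- \frac{1}{33020}\right) + \frac{-7 + 12}{-24389} = - \frac{99}{260} + 5 \left(- \frac{1}{24389}\right) = - \frac{99}{260} - \frac{5}{24389} = - \frac{2415811}{6341140}$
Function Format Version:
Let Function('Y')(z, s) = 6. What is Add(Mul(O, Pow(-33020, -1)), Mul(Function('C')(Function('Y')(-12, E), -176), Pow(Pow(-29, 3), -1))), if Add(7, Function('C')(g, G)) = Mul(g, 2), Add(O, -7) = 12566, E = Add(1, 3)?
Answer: Rational(-2415811, 6341140) ≈ -0.38097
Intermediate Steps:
E = 4
O = 12573 (O = Add(7, 12566) = 12573)
Function('C')(g, G) = Add(-7, Mul(2, g)) (Function('C')(g, G) = Add(-7, Mul(g, 2)) = Add(-7, Mul(2, g)))
Add(Mul(O, Pow(-33020, -1)), Mul(Function('C')(Function('Y')(-12, E), -176), Pow(Pow(-29, 3), -1))) = Add(Mul(12573, Pow(-33020, -1)), Mul(Add(-7, Mul(2, 6)), Pow(Pow(-29, 3), -1))) = Add(Mul(12573, Rational(-1, 33020)), Mul(Add(-7, 12), Pow(-24389, -1))) = Add(Rational(-99, 260), Mul(5, Rational(-1, 24389))) = Add(Rational(-99, 260), Rational(-5, 24389)) = Rational(-2415811, 6341140)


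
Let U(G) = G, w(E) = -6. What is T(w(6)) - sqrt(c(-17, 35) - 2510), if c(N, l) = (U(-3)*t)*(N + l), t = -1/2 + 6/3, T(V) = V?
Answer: -6 - I*sqrt(2591) ≈ -6.0 - 50.902*I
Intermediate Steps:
t = 3/2 (t = -1*1/2 + 6*(1/3) = -1/2 + 2 = 3/2 ≈ 1.5000)
c(N, l) = -9*N/2 - 9*l/2 (c(N, l) = (-3*3/2)*(N + l) = -9*(N + l)/2 = -9*N/2 - 9*l/2)
T(w(6)) - sqrt(c(-17, 35) - 2510) = -6 - sqrt((-9/2*(-17) - 9/2*35) - 2510) = -6 - sqrt((153/2 - 315/2) - 2510) = -6 - sqrt(-81 - 2510) = -6 - sqrt(-2591) = -6 - I*sqrt(2591)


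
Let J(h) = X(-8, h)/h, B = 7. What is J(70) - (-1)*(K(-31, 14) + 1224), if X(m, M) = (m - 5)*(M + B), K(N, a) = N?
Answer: 11787/10 ≈ 1178.7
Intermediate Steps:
X(m, M) = (-5 + m)*(7 + M) (X(m, M) = (m - 5)*(M + 7) = (-5 + m)*(7 + M))
J(h) = (-91 - 13*h)/h (J(h) = (-35 - 5*h + 7*(-8) + h*(-8))/h = (-35 - 5*h - 56 - 8*h)/h = (-91 - 13*h)/h)
J(70) - (-1)*(K(-31, 14) + 1224) = (-13 - 91/70) - (-1)*(-31 + 1224) = (-13 - 91*1/70) - (-1)*1193 = (-13 - 13/10) - 1*(-1193) = -143/10 + 1193 = 11787/10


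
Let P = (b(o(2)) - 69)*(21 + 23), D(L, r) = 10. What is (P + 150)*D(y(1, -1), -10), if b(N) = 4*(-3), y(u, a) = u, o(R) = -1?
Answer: -34140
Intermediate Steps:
b(N) = -12
P = -3564 (P = (-12 - 69)*(21 + 23) = -81*44 = -3564)
(P + 150)*D(y(1, -1), -10) = (-3564 + 150)*10 = -3414*10 = -34140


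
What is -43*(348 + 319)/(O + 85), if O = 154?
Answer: -28681/239 ≈ -120.00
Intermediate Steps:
-43*(348 + 319)/(O + 85) = -43*(348 + 319)/(154 + 85) = -28681/239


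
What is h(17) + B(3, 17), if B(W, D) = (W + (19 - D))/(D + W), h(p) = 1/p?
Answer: 21/68 ≈ 0.30882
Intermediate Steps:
B(W, D) = (19 + W - D)/(D + W)
h(17) + B(3, 17) = 1/17 + (19 + 3 - 1*17)/(17 + 3) = 1/17 + (19 + 3 - 17)/20 = 1/17 + (1/20)*5 = 1/17 + ¼ = 21/68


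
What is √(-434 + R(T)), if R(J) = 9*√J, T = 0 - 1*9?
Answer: √(-434 + 27*I) ≈ 0.64771 + 20.843*I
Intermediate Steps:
T = -9 (T = 0 - 9 = -9)
√(-434 + R(T)) = √(-434 + 9*√(-9)) = √(-434 + 9*(3*I)) = √(-434 + 27*I)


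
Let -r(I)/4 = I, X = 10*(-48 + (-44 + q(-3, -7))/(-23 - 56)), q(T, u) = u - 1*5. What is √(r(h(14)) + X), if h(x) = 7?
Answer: 2*I*√781547/79 ≈ 22.381*I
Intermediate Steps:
q(T, u) = -5 + u (q(T, u) = u - 5 = -5 + u)
X = -37360/79 (X = 10*(-48 + (-44 + (-5 - 7))/(-23 - 56)) = 10*(-48 + (-44 - 12)/(-79)) = 10*(-48 - 56*(-1/79)) = 10*(-48 + 56/79) = 10*(-3736/79) = -37360/79 ≈ -472.91)
r(I) = -4*I
√(r(h(14)) + X) = √(-4*7 - 37360/79) = √(-28 - 37360/79) = √(-39572/79) = 2*I*√781547/79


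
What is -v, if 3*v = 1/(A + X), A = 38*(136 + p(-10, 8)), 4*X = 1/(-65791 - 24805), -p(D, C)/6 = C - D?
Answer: -362384/1156729725 ≈ -0.00031328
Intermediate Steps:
p(D, C) = -6*C + 6*D (p(D, C) = -6*(C - D) = -6*C + 6*D)
X = -1/362384 (X = 1/(4*(-65791 - 24805)) = (1/4)/(-90596) = (1/4)*(-1/90596) = -1/362384 ≈ -2.7595e-6)
A = 1064 (A = 38*(136 + (-6*8 + 6*(-10))) = 38*(136 + (-48 - 60)) = 38*(136 - 108) = 38*28 = 1064)
v = 362384/1156729725 (v = 1/(3*(1064 - 1/362384)) = 1/(3*(385576575/362384)) = (1/3)*(362384/385576575) = 362384/1156729725 ≈ 0.00031328)
-v = -1*362384/1156729725 = -362384/1156729725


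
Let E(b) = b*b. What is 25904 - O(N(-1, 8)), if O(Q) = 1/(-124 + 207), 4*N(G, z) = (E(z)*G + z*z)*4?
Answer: 2150031/83 ≈ 25904.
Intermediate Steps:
E(b) = b²
N(G, z) = z² + G*z² (N(G, z) = ((z²*G + z*z)*4)/4 = ((G*z² + z²)*4)/4 = ((z² + G*z²)*4)/4 = (4*z² + 4*G*z²)/4 = z² + G*z²)
O(Q) = 1/83
25904 - O(N(-1, 8)) = 25904 - 1*1/83 = 25904 - 1/83 = 2150031/83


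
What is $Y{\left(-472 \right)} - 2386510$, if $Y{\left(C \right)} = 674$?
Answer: $-2385836$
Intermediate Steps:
$Y{\left(-472 \right)} - 2386510 = 674 - 2386510 = -2385836$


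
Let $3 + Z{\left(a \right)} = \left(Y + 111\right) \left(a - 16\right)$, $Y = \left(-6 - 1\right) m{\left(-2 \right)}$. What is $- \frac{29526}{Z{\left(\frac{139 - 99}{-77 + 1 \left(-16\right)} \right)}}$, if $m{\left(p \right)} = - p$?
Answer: $\frac{2745918}{148495} \approx 18.492$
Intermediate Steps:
$Y = -14$ ($Y = \left(-6 - 1\right) \left(\left(-1\right) \left(-2\right)\right) = \left(-7\right) 2 = -14$)
$Z{\left(a \right)} = -1555 + 97 a$ ($Z{\left(a \right)} = -3 + \left(-14 + 111\right) \left(a - 16\right) = -3 + 97 \left(-16 + a\right) = -3 + \left(-1552 + 97 a\right) = -1555 + 97 a$)
$- \frac{29526}{Z{\left(\frac{139 - 99}{-77 + 1 \left(-16\right)} \right)}} = - \frac{29526}{-1555 + 97 \frac{139 - 99}{-77 + 1 \left(-16\right)}} = - \frac{29526}{-1555 + 97 \frac{40}{-77 - 16}} = - \frac{29526}{-1555 + 97 \frac{40}{-93}} = - \frac{29526}{-1555 + 97 \cdot 40 \left(- \frac{1}{93}\right)} = - \frac{29526}{-1555 + 97 \left(- \frac{40}{93}\right)} = - \frac{29526}{-1555 - \frac{3880}{93}} = - \frac{29526}{- \frac{148495}{93}} = \left(-29526\right) \left(- \frac{93}{148495}\right) = \frac{2745918}{148495}$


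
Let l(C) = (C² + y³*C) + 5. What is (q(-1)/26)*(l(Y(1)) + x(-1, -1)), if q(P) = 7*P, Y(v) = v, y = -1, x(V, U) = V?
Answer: -14/13 ≈ -1.0769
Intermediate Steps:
l(C) = 5 + C² - C (l(C) = (C² + (-1)³*C) + 5 = (C² - C) + 5 = 5 + C² - C)
(q(-1)/26)*(l(Y(1)) + x(-1, -1)) = ((7*(-1))/26)*((5 + 1² - 1*1) - 1) = (-7*1/26)*((5 + 1 - 1) - 1) = -7*(5 - 1)/26 = -7/26*4 = -14/13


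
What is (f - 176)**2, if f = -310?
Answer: 236196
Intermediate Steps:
(f - 176)**2 = (-310 - 176)**2 = (-486)**2 = 236196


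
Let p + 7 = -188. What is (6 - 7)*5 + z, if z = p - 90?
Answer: -290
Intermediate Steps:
p = -195 (p = -7 - 188 = -195)
z = -285 (z = -195 - 90 = -285)
(6 - 7)*5 + z = (6 - 7)*5 - 285 = -1*5 - 285 = -5 - 285 = -290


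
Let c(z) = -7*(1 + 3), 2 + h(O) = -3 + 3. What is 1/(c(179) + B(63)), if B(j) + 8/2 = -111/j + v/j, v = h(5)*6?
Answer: -21/713 ≈ -0.029453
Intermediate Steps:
h(O) = -2 (h(O) = -2 + (-3 + 3) = -2 + 0 = -2)
v = -12 (v = -2*6 = -12)
B(j) = -4 - 123/j (B(j) = -4 + (-111/j - 12/j) = -4 - 123/j)
c(z) = -28 (c(z) = -7*4 = -28)
1/(c(179) + B(63)) = 1/(-28 + (-4 - 123/63)) = 1/(-28 + (-4 - 123*1/63)) = 1/(-28 + (-4 - 41/21)) = 1/(-28 - 125/21) = 1/(-713/21) = -21/713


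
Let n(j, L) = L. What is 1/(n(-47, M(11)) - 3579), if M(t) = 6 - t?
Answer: -1/3584 ≈ -0.00027902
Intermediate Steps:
1/(n(-47, M(11)) - 3579) = 1/((6 - 1*11) - 3579) = 1/((6 - 11) - 3579) = 1/(-5 - 3579) = 1/(-3584) = -1/3584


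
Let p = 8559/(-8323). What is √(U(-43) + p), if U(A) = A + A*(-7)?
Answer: 5*√712040973/8323 ≈ 16.030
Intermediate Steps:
U(A) = -6*A (U(A) = A - 7*A = -6*A)
p = -8559/8323 (p = 8559*(-1/8323) = -8559/8323 ≈ -1.0284)
√(U(-43) + p) = √(-6*(-43) - 8559/8323) = √(258 - 8559/8323) = √(2138775/8323) = 5*√712040973/8323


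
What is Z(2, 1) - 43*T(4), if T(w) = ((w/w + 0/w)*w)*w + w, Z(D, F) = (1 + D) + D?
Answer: -855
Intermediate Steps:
Z(D, F) = 1 + 2*D
T(w) = w + w**2 (T(w) = ((1 + 0)*w)*w + w = (1*w)*w + w = w*w + w = w**2 + w = w + w**2)
Z(2, 1) - 43*T(4) = (1 + 2*2) - 172*(1 + 4) = (1 + 4) - 172*5 = 5 - 43*20 = 5 - 860 = -855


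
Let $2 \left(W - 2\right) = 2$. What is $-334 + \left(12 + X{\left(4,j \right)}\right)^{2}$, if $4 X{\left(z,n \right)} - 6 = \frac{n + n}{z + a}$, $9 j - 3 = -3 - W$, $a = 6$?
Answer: $- \frac{547919}{3600} \approx -152.2$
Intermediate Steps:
$W = 3$ ($W = 2 + \frac{1}{2} \cdot 2 = 2 + 1 = 3$)
$j = - \frac{1}{3}$ ($j = \frac{1}{3} + \frac{-3 - 3}{9} = \frac{1}{3} + \frac{1}{9} \left(-6\right) = \frac{1}{3} - \frac{2}{3} = - \frac{1}{3} \approx -0.33333$)
$X{\left(z,n \right)} = \frac{3}{2} + \frac{n}{2 \left(6 + z\right)}$ ($X{\left(z,n \right)} = \frac{3}{2} + \frac{\left(n + n\right) \frac{1}{z + 6}}{4} = \frac{3}{2} + \frac{2 n \frac{1}{6 + z}}{4} = \frac{3}{2} + \frac{n}{2 \left(6 + z\right)}$)
$-334 + \left(12 + X{\left(4,j \right)}\right)^{2} = -334 + \left(12 + \frac{18 - \frac{1}{3} + 3 \cdot 4}{2 \left(6 + 4\right)}\right)^{2} = -334 + \left(12 + \frac{18 - \frac{1}{3} + 12}{2 \cdot 10}\right)^{2} = -334 + \left(12 + \frac{1}{2} \cdot \frac{1}{10} \cdot \frac{89}{3}\right)^{2} = -334 + \left(12 + \frac{89}{60}\right)^{2} = -334 + \left(\frac{809}{60}\right)^{2} = -334 + \frac{654481}{3600} = - \frac{547919}{3600}$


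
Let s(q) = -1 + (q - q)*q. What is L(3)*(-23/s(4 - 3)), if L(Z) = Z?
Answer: 69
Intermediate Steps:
s(q) = -1 (s(q) = -1 + 0*q = -1 + 0 = -1)
L(3)*(-23/s(4 - 3)) = 3*(-23/(-1)) = 3*(-23*(-1)) = 3*23 = 69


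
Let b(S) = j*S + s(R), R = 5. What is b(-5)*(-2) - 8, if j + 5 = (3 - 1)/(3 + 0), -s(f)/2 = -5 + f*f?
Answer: 86/3 ≈ 28.667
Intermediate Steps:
s(f) = 10 - 2*f² (s(f) = -2*(-5 + f*f) = -2*(-5 + f²) = 10 - 2*f²)
j = -13/3 (j = -5 + (3 - 1)/(3 + 0) = -5 + 2/3 = -5 + 2*(⅓) = -5 + ⅔ = -13/3 ≈ -4.3333)
b(S) = -40 - 13*S/3 (b(S) = -13*S/3 + (10 - 2*5²) = -13*S/3 + (10 - 2*25) = -13*S/3 + (10 - 50) = -13*S/3 - 40 = -40 - 13*S/3)
b(-5)*(-2) - 8 = (-40 - 13/3*(-5))*(-2) - 8 = (-40 + 65/3)*(-2) - 8 = -55/3*(-2) - 8 = 110/3 - 8 = 86/3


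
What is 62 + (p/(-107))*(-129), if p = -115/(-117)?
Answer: 263671/4173 ≈ 63.185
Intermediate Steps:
p = 115/117 (p = -115*(-1/117) = 115/117 ≈ 0.98291)
62 + (p/(-107))*(-129) = 62 + ((115/117)/(-107))*(-129) = 62 + ((115/117)*(-1/107))*(-129) = 62 - 115/12519*(-129) = 62 + 4945/4173 = 263671/4173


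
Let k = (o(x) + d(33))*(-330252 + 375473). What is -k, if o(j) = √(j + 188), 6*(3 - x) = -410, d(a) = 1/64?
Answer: -45221/64 - 45221*√2334/3 ≈ -7.2894e+5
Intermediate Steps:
d(a) = 1/64
x = 214/3 (x = 3 - ⅙*(-410) = 3 + 205/3 = 214/3 ≈ 71.333)
o(j) = √(188 + j)
k = 45221/64 + 45221*√2334/3 (k = (√(188 + 214/3) + 1/64)*(-330252 + 375473) = (√(778/3) + 1/64)*45221 = (√2334/3 + 1/64)*45221 = (1/64 + √2334/3)*45221 = 45221/64 + 45221*√2334/3 ≈ 7.2894e+5)
-k = -(45221/64 + 45221*√2334/3) = -45221/64 - 45221*√2334/3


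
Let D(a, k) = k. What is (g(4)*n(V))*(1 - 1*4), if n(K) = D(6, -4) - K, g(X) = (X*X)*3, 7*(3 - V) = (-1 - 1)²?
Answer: 6480/7 ≈ 925.71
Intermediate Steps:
V = 17/7 (V = 3 - (-1 - 1)²/7 = 3 - ⅐*(-2)² = 3 - ⅐*4 = 3 - 4/7 = 17/7 ≈ 2.4286)
g(X) = 3*X² (g(X) = X²*3 = 3*X²)
n(K) = -4 - K
(g(4)*n(V))*(1 - 1*4) = ((3*4²)*(-4 - 1*17/7))*(1 - 1*4) = ((3*16)*(-4 - 17/7))*(1 - 4) = (48*(-45/7))*(-3) = -2160/7*(-3) = 6480/7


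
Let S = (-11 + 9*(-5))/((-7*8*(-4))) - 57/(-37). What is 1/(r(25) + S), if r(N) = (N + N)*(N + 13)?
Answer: 148/281391 ≈ 0.00052596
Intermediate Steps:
r(N) = 2*N*(13 + N) (r(N) = (2*N)*(13 + N) = 2*N*(13 + N))
S = 191/148 (S = (-11 - 45)/((-56*(-4))) - 57*(-1/37) = -56/224 + 57/37 = -56*1/224 + 57/37 = -1/4 + 57/37 = 191/148 ≈ 1.2905)
1/(r(25) + S) = 1/(2*25*(13 + 25) + 191/148) = 1/(2*25*38 + 191/148) = 1/(1900 + 191/148) = 1/(281391/148) = 148/281391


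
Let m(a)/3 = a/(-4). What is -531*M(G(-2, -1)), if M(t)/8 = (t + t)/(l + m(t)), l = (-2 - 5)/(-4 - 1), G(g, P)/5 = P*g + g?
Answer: 0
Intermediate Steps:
m(a) = -3*a/4 (m(a) = 3*(a/(-4)) = 3*(a*(-¼)) = 3*(-a/4) = -3*a/4)
G(g, P) = 5*g + 5*P*g (G(g, P) = 5*(P*g + g) = 5*(g + P*g) = 5*g + 5*P*g)
l = 7/5 (l = -7/(-5) = -7*(-⅕) = 7/5 ≈ 1.4000)
M(t) = 16*t/(7/5 - 3*t/4) (M(t) = 8*((t + t)/(7/5 - 3*t/4)) = 8*((2*t)/(7/5 - 3*t/4)) = 8*(2*t/(7/5 - 3*t/4)) = 16*t/(7/5 - 3*t/4))
-531*M(G(-2, -1)) = -(-169920)*5*(-2)*(1 - 1)/(-28 + 15*(5*(-2)*(1 - 1))) = -(-169920)*5*(-2)*0/(-28 + 15*(5*(-2)*0)) = -(-169920)*0/(-28 + 15*0) = -(-169920)*0/(-28 + 0) = -(-169920)*0/(-28) = -(-169920)*0*(-1)/28 = -531*0 = 0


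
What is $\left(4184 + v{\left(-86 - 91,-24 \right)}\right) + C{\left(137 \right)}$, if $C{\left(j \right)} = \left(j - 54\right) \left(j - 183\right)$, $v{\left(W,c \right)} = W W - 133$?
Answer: $31562$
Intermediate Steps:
$v{\left(W,c \right)} = -133 + W^{2}$ ($v{\left(W,c \right)} = W^{2} - 133 = -133 + W^{2}$)
$C{\left(j \right)} = \left(-183 + j\right) \left(-54 + j\right)$ ($C{\left(j \right)} = \left(-54 + j\right) \left(-183 + j\right) = \left(-183 + j\right) \left(-54 + j\right)$)
$\left(4184 + v{\left(-86 - 91,-24 \right)}\right) + C{\left(137 \right)} = \left(4184 - \left(133 - \left(-86 - 91\right)^{2}\right)\right) + \left(9882 + 137^{2} - 32469\right) = \left(4184 - \left(133 - \left(-86 - 91\right)^{2}\right)\right) + \left(9882 + 18769 - 32469\right) = \left(4184 - \left(133 - \left(-177\right)^{2}\right)\right) - 3818 = \left(4184 + \left(-133 + 31329\right)\right) - 3818 = \left(4184 + 31196\right) - 3818 = 35380 - 3818 = 31562$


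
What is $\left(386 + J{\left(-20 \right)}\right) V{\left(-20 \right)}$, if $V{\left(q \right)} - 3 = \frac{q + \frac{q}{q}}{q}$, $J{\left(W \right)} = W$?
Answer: $\frac{14457}{10} \approx 1445.7$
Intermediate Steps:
$V{\left(q \right)} = 3 + \frac{1 + q}{q}$ ($V{\left(q \right)} = 3 + \frac{q + \frac{q}{q}}{q} = 3 + \frac{q + 1}{q} = 3 + \frac{1 + q}{q}$)
$\left(386 + J{\left(-20 \right)}\right) V{\left(-20 \right)} = \left(386 - 20\right) \left(4 + \frac{1}{-20}\right) = 366 \left(4 - \frac{1}{20}\right) = 366 \cdot \frac{79}{20} = \frac{14457}{10}$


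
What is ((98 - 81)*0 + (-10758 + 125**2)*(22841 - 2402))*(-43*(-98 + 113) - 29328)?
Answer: -2981612521449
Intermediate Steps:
((98 - 81)*0 + (-10758 + 125**2)*(22841 - 2402))*(-43*(-98 + 113) - 29328) = (17*0 + (-10758 + 15625)*20439)*(-43*15 - 29328) = (0 + 4867*20439)*(-645 - 29328) = (0 + 99476613)*(-29973) = 99476613*(-29973) = -2981612521449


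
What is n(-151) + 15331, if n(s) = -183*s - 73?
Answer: 42891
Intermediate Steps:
n(s) = -73 - 183*s
n(-151) + 15331 = (-73 - 183*(-151)) + 15331 = (-73 + 27633) + 15331 = 27560 + 15331 = 42891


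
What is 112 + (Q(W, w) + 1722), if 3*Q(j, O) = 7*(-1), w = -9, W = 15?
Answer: 5495/3 ≈ 1831.7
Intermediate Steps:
Q(j, O) = -7/3 (Q(j, O) = (7*(-1))/3 = (1/3)*(-7) = -7/3)
112 + (Q(W, w) + 1722) = 112 + (-7/3 + 1722) = 112 + 5159/3 = 5495/3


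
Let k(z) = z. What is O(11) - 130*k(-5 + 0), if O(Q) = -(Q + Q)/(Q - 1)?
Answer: 3239/5 ≈ 647.80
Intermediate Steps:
O(Q) = -2*Q/(-1 + Q)
O(11) - 130*k(-5 + 0) = -2*11/(-1 + 11) - 130*(-5 + 0) = -2*11/10 - 130*(-5) = -2*11*⅒ + 650 = -11/5 + 650 = 3239/5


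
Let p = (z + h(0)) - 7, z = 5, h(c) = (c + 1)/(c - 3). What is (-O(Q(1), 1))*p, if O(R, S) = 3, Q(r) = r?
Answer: 7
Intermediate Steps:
h(c) = (1 + c)/(-3 + c)
p = -7/3 (p = (5 + (1 + 0)/(-3 + 0)) - 7 = (5 + 1/(-3)) - 7 = (5 - ⅓*1) - 7 = (5 - ⅓) - 7 = 14/3 - 7 = -7/3 ≈ -2.3333)
(-O(Q(1), 1))*p = -1*3*(-7/3) = -3*(-7/3) = 7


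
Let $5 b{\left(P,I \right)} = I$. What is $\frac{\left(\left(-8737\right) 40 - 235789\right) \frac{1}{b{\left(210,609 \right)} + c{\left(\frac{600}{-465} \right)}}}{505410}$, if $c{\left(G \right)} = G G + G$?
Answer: $- \frac{562443509}{59340087018} \approx -0.0094783$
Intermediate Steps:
$c{\left(G \right)} = G + G^{2}$ ($c{\left(G \right)} = G^{2} + G = G + G^{2}$)
$b{\left(P,I \right)} = \frac{I}{5}$
$\frac{\left(\left(-8737\right) 40 - 235789\right) \frac{1}{b{\left(210,609 \right)} + c{\left(\frac{600}{-465} \right)}}}{505410} = \frac{\left(\left(-8737\right) 40 - 235789\right) \frac{1}{\frac{1}{5} \cdot 609 + \frac{600}{-465} \left(1 + \frac{600}{-465}\right)}}{505410} = \frac{-349480 - 235789}{\frac{609}{5} + 600 \left(- \frac{1}{465}\right) \left(1 + 600 \left(- \frac{1}{465}\right)\right)} \frac{1}{505410} = - \frac{585269}{\frac{609}{5} - \frac{40 \left(1 - \frac{40}{31}\right)}{31}} \cdot \frac{1}{505410} = - \frac{585269}{\frac{609}{5} - - \frac{360}{961}} \cdot \frac{1}{505410} = - \frac{585269}{\frac{609}{5} + \frac{360}{961}} \cdot \frac{1}{505410} = - \frac{585269}{\frac{587049}{4805}} \cdot \frac{1}{505410} = \left(-585269\right) \frac{4805}{587049} \cdot \frac{1}{505410} = \left(- \frac{2812217545}{587049}\right) \frac{1}{505410} = - \frac{562443509}{59340087018}$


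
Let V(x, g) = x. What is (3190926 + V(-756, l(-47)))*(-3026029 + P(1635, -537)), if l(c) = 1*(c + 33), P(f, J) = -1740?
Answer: -9659097830730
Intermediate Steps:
l(c) = 33 + c (l(c) = 1*(33 + c) = 33 + c)
(3190926 + V(-756, l(-47)))*(-3026029 + P(1635, -537)) = (3190926 - 756)*(-3026029 - 1740) = 3190170*(-3027769) = -9659097830730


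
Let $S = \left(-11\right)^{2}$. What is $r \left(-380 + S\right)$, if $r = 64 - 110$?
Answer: $11914$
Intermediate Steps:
$r = -46$ ($r = 64 - 110 = -46$)
$S = 121$
$r \left(-380 + S\right) = - 46 \left(-380 + 121\right) = \left(-46\right) \left(-259\right) = 11914$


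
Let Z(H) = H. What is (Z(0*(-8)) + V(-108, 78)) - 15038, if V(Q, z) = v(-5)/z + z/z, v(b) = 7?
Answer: -1172879/78 ≈ -15037.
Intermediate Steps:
V(Q, z) = 1 + 7/z (V(Q, z) = 7/z + z/z = 7/z + 1 = 1 + 7/z)
(Z(0*(-8)) + V(-108, 78)) - 15038 = (0*(-8) + (7 + 78)/78) - 15038 = (0 + (1/78)*85) - 15038 = (0 + 85/78) - 15038 = 85/78 - 15038 = -1172879/78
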